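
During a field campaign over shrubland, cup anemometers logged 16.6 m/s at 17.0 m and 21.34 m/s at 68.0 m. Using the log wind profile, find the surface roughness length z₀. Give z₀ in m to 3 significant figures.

z₀ ≈ 0.132 m

Log law: V(z) ∝ ln(z/z₀). With r = V₁/V₂ = 16.6/21.34 = 0.77788,
r · ln(z₂/z₀) = ln(z₁/z₀) ⇒ ln z₀ = (ln z₁ − r·ln z₂)/(1 − r)
ln z₀ = (2.83321 − 0.77788×4.21951) / 0.22212 = -2.0217
z₀ = exp(-2.0217) = 0.1324 m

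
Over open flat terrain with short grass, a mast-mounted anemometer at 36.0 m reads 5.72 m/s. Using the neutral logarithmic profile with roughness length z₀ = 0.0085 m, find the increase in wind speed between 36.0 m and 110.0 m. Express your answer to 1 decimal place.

0.8 m/s

Log law: V₂ = V₁ · ln(z₂/z₀)/ln(z₁/z₀) = 5.72 × 9.4682/8.3512 = 6.4850 m/s
ΔV = 6.4850 − 5.72 = 0.7650 m/s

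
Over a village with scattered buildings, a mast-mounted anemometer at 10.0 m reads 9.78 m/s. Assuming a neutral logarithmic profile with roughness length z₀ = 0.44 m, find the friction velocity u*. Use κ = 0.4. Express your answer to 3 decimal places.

Log law: V(z) = (u*/κ) · ln(z/z₀) ⇒ u* = κ · V / ln(z/z₀)
u* = 0.4 × 9.78 / ln(10.0/0.44) = 0.4 × 9.78 / 3.1236
   = 3.9120 / 3.1236 = 1.2524 m/s

u* ≈ 1.252 m/s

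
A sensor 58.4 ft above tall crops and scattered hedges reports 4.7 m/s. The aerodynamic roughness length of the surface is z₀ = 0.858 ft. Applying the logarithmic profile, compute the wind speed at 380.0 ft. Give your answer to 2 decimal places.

6.79 m/s

Log law: V(z) ∝ ln(z/z₀), so V₂/V₁ = ln(z₂/z₀) / ln(z₁/z₀).
ln(380.0/0.858) = 6.0933, ln(58.4/0.858) = 4.2205
V₂ = 4.7 × 6.0933/4.2205 = 4.7 × 1.4438 = 6.7857 m/s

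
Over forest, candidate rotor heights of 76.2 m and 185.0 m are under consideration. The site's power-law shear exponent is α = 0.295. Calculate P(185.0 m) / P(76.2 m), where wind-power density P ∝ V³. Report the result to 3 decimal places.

Speed ratio: V_B/V_A = (z_B/z_A)^α = (185.0/76.2)^0.295 = (2.4278)^0.295 = 1.29909
Power-density ratio: P_B/P_A = (V_B/V_A)³ = (1.29909)³ = 2.19239

2.192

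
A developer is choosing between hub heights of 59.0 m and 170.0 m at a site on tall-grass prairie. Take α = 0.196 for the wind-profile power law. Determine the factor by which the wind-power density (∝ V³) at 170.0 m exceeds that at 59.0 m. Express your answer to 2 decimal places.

Speed ratio: V_B/V_A = (z_B/z_A)^α = (170.0/59.0)^0.196 = (2.8814)^0.196 = 1.23050
Power-density ratio: P_B/P_A = (V_B/V_A)³ = (1.23050)³ = 1.86313

1.86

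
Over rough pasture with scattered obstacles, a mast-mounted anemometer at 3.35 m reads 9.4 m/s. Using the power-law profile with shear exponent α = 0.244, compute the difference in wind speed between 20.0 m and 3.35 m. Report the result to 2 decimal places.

5.14 m/s

Power law: V₂ = V₁ · (z₂/z₁)^α = 9.4 × (5.9701)^0.244 = 14.5368 m/s
ΔV = 14.5368 − 9.4 = 5.1368 m/s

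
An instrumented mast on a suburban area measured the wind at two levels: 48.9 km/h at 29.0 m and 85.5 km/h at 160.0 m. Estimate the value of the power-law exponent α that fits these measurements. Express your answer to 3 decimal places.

α ≈ 0.327

Power law: V₂/V₁ = (z₂/z₁)^α ⇒ α = ln(V₂/V₁) / ln(z₂/z₁)
α = ln(85.5/48.9) / ln(160.0/29.0) = ln(1.7485) / ln(5.5172)
  = 0.55874 / 1.70788 = 0.32715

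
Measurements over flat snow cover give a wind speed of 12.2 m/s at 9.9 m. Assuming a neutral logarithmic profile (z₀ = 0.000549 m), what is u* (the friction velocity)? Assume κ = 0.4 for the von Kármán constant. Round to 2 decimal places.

Log law: V(z) = (u*/κ) · ln(z/z₀) ⇒ u* = κ · V / ln(z/z₀)
u* = 0.4 × 12.2 / ln(9.9/0.000549) = 0.4 × 12.2 / 9.7999
   = 4.8800 / 9.7999 = 0.4980 m/s

u* ≈ 0.50 m/s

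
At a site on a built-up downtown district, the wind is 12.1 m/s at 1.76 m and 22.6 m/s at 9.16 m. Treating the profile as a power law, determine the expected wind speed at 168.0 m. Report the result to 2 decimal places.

First find α: α = ln(V₂/V₁)/ln(z₂/z₁) = ln(22.6/12.1)/ln(9.16/1.76) = 0.62474/1.64953 = 0.3787
Extrapolate from 9.16 m to 168.0 m: V₃ = 22.6 × (168.0/9.16)^0.3787 = 22.6 × 3.0096 = 68.0165 m/s

68.02 m/s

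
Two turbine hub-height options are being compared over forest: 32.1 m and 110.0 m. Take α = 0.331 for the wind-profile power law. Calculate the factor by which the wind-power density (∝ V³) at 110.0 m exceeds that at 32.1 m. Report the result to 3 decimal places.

3.397

Speed ratio: V_B/V_A = (z_B/z_A)^α = (110.0/32.1)^0.331 = (3.4268)^0.331 = 1.50331
Power-density ratio: P_B/P_A = (V_B/V_A)³ = (1.50331)³ = 3.39737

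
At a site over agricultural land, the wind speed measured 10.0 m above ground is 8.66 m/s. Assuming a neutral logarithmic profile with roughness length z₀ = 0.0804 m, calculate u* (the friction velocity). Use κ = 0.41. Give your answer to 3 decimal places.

u* ≈ 0.736 m/s

Log law: V(z) = (u*/κ) · ln(z/z₀) ⇒ u* = κ · V / ln(z/z₀)
u* = 0.41 × 8.66 / ln(10.0/0.0804) = 0.41 × 8.66 / 4.8233
   = 3.5506 / 4.8233 = 0.7361 m/s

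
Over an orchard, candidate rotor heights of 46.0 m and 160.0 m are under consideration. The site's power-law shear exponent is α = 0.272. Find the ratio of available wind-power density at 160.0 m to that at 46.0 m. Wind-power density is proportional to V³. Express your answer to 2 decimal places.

2.77

Speed ratio: V_B/V_A = (z_B/z_A)^α = (160.0/46.0)^0.272 = (3.4783)^0.272 = 1.40362
Power-density ratio: P_B/P_A = (V_B/V_A)³ = (1.40362)³ = 2.76536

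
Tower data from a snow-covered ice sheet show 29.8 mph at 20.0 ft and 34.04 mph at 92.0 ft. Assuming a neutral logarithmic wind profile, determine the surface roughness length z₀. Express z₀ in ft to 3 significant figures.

Log law: V(z) ∝ ln(z/z₀). With r = V₁/V₂ = 29.8/34.04 = 0.87544,
r · ln(z₂/z₀) = ln(z₁/z₀) ⇒ ln z₀ = (ln z₁ − r·ln z₂)/(1 − r)
ln z₀ = (2.99573 − 0.87544×4.52179) / 0.12456 = -7.7299
z₀ = exp(-7.7299) = 0.0004395 ft

z₀ ≈ 0.000440 ft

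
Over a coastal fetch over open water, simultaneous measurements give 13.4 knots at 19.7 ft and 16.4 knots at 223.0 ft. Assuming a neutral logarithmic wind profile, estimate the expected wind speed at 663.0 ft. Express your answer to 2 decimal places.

Log law: V ∝ ln(z/z₀). From the pair, with r = V₁/V₂ = 0.81707,
ln z₀ = (ln z₁ − r·ln z₂)/(1 − r) = (2.9806 − 0.81707×5.4072)/0.18293 = -7.8580 → z₀ = 0.0003867 ft
V₃ = V₁ · ln(z₃/z₀)/ln(z₁/z₀) = 13.4 × 14.3548/10.8386 = 17.7471 knots

17.75 knots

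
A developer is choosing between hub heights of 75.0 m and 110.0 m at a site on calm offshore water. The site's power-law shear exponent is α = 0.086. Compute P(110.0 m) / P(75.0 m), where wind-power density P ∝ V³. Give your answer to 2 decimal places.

1.10

Speed ratio: V_B/V_A = (z_B/z_A)^α = (110.0/75.0)^0.086 = (1.4667)^0.086 = 1.03349
Power-density ratio: P_B/P_A = (V_B/V_A)³ = (1.03349)³ = 1.10386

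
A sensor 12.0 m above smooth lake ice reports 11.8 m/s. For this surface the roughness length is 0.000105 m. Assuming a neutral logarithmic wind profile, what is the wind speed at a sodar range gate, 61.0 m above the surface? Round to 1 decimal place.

13.4 m/s

Log law: V(z) ∝ ln(z/z₀), so V₂/V₁ = ln(z₂/z₀) / ln(z₁/z₀).
ln(61.0/0.000105) = 13.2724, ln(12.0/0.000105) = 11.6465
V₂ = 11.8 × 13.2724/11.6465 = 11.8 × 1.1396 = 13.4474 m/s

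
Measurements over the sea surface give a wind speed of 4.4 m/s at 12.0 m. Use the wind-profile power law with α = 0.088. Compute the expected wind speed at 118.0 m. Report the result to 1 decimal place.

5.4 m/s

Power-law profile: V₂ = V₁ · (z₂/z₁)^α
V₂ = 4.4 × (118.0/12.0)^0.088 = 4.4 × (9.8333)^0.088
    = 4.4 × 1.2228 = 5.3803 m/s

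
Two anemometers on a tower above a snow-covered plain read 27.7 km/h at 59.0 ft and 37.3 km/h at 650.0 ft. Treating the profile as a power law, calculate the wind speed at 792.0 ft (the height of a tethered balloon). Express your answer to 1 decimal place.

First find α: α = ln(V₂/V₁)/ln(z₂/z₁) = ln(37.3/27.7)/ln(650.0/59.0) = 0.29756/2.39943 = 0.1240
Extrapolate from 650.0 ft to 792.0 ft: V₃ = 37.3 × (792.0/650.0)^0.1240 = 37.3 × 1.0248 = 38.2253 km/h

38.2 km/h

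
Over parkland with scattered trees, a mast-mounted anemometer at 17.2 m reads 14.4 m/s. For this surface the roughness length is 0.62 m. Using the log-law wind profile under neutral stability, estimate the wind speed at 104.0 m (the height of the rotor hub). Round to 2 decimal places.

22.20 m/s

Log law: V(z) ∝ ln(z/z₀), so V₂/V₁ = ln(z₂/z₀) / ln(z₁/z₀).
ln(104.0/0.62) = 5.1224, ln(17.2/0.62) = 3.3229
V₂ = 14.4 × 5.1224/3.3229 = 14.4 × 1.5415 = 22.1981 m/s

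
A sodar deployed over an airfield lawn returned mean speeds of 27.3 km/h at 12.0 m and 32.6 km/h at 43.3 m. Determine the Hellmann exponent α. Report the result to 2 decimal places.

Power law: V₂/V₁ = (z₂/z₁)^α ⇒ α = ln(V₂/V₁) / ln(z₂/z₁)
α = ln(32.6/27.3) / ln(43.3/12.0) = ln(1.1941) / ln(3.6083)
  = 0.17743 / 1.28325 = 0.13826

α ≈ 0.14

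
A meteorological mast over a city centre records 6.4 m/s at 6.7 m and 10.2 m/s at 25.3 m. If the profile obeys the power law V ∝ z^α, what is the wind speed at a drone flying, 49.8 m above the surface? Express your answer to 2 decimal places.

First find α: α = ln(V₂/V₁)/ln(z₂/z₁) = ln(10.2/6.4)/ln(25.3/6.7) = 0.46609/1.32870 = 0.3508
Extrapolate from 25.3 m to 49.8 m: V₃ = 10.2 × (49.8/25.3)^0.3508 = 10.2 × 1.2681 = 12.9351 m/s

12.94 m/s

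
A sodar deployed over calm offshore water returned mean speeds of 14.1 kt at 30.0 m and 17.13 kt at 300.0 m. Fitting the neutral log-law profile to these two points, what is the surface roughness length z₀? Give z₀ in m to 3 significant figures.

z₀ ≈ 0.000666 m

Log law: V(z) ∝ ln(z/z₀). With r = V₁/V₂ = 14.1/17.13 = 0.82312,
r · ln(z₂/z₀) = ln(z₁/z₀) ⇒ ln z₀ = (ln z₁ − r·ln z₂)/(1 − r)
ln z₀ = (3.40120 − 0.82312×5.70378) / 0.17688 = -7.3138
z₀ = exp(-7.3138) = 0.0006663 m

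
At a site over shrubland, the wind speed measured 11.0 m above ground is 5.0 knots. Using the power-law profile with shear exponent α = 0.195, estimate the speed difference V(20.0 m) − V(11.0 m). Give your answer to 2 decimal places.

0.62 knots

Power law: V₂ = V₁ · (z₂/z₁)^α = 5.0 × (1.8182)^0.195 = 5.6182 knots
ΔV = 5.6182 − 5.0 = 0.6182 knots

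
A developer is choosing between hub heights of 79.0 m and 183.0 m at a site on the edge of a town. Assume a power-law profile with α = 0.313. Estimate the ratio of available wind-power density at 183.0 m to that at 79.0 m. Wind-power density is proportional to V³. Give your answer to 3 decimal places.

2.201

Speed ratio: V_B/V_A = (z_B/z_A)^α = (183.0/79.0)^0.313 = (2.3165)^0.313 = 1.30074
Power-density ratio: P_B/P_A = (V_B/V_A)³ = (1.30074)³ = 2.20075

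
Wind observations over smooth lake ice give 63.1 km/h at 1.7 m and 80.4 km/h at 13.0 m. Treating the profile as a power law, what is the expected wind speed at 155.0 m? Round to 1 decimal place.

108.0 km/h

First find α: α = ln(V₂/V₁)/ln(z₂/z₁) = ln(80.4/63.1)/ln(13.0/1.7) = 0.24229/2.03432 = 0.1191
Extrapolate from 13.0 m to 155.0 m: V₃ = 80.4 × (155.0/13.0)^0.1191 = 80.4 × 1.3434 = 108.0083 km/h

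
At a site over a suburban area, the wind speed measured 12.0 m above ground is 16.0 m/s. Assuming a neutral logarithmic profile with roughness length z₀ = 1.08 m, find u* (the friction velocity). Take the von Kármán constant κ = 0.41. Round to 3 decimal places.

Log law: V(z) = (u*/κ) · ln(z/z₀) ⇒ u* = κ · V / ln(z/z₀)
u* = 0.41 × 16.0 / ln(12.0/1.08) = 0.41 × 16.0 / 2.4079
   = 6.5600 / 2.4079 = 2.7243 m/s

u* ≈ 2.724 m/s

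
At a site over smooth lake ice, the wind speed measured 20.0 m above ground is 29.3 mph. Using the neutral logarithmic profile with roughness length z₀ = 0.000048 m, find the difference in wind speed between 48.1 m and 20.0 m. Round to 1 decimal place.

2.0 mph

Log law: V₂ = V₁ · ln(z₂/z₀)/ln(z₁/z₀) = 29.3 × 13.8176/12.9400 = 31.2870 mph
ΔV = 31.2870 − 29.3 = 1.9870 mph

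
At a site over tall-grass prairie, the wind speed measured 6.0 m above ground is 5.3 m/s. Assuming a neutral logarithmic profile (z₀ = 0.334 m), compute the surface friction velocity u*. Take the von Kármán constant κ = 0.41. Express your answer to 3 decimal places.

u* ≈ 0.752 m/s

Log law: V(z) = (u*/κ) · ln(z/z₀) ⇒ u* = κ · V / ln(z/z₀)
u* = 0.41 × 5.3 / ln(6.0/0.334) = 0.41 × 5.3 / 2.8884
   = 2.1730 / 2.8884 = 0.7523 m/s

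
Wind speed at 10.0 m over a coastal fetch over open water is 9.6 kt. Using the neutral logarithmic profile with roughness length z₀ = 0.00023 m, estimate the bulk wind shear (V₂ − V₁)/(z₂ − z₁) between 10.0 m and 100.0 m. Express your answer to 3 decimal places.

Log law: V₂ = V₁ · ln(z₂/z₀)/ln(z₁/z₀) = 9.6 × 12.9826/10.6800 = 11.6697 kt
ΔV/Δz = (11.6697 − 9.6)/(100.0 − 10.0) = 2.0697/90.0000 = 0.02300 kt/m

0.023 kt/m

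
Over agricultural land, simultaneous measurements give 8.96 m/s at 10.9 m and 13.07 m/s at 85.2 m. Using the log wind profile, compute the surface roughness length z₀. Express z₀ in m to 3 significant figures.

Log law: V(z) ∝ ln(z/z₀). With r = V₁/V₂ = 8.96/13.07 = 0.68554,
r · ln(z₂/z₀) = ln(z₁/z₀) ⇒ ln z₀ = (ln z₁ − r·ln z₂)/(1 − r)
ln z₀ = (2.38876 − 0.68554×4.44500) / 0.31446 = -2.0939
z₀ = exp(-2.0939) = 0.1232 m

z₀ ≈ 0.123 m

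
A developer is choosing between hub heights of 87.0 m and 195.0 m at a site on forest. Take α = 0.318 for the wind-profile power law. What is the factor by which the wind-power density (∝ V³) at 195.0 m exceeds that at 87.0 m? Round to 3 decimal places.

2.160

Speed ratio: V_B/V_A = (z_B/z_A)^α = (195.0/87.0)^0.318 = (2.2414)^0.318 = 1.29260
Power-density ratio: P_B/P_A = (V_B/V_A)³ = (1.29260)³ = 2.15969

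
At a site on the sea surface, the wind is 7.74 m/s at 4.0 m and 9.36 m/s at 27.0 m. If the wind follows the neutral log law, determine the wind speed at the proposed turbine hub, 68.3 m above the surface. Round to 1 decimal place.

10.1 m/s

Log law: V ∝ ln(z/z₀). From the pair, with r = V₁/V₂ = 0.82692,
ln z₀ = (ln z₁ − r·ln z₂)/(1 − r) = (1.3863 − 0.82692×3.2958)/0.17308 = -7.7371 → z₀ = 0.0004363 m
V₃ = V₁ · ln(z₃/z₀)/ln(z₁/z₀) = 7.74 × 11.9610/9.1234 = 10.1473 m/s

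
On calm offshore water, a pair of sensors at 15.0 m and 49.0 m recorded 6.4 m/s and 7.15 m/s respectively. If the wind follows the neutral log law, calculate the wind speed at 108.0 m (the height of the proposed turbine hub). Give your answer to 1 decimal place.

Log law: V ∝ ln(z/z₀). From the pair, with r = V₁/V₂ = 0.89510,
ln z₀ = (ln z₁ − r·ln z₂)/(1 − r) = (2.7081 − 0.89510×3.8918)/0.10490 = -7.3935 → z₀ = 0.0006153 m
V₃ = V₁ · ln(z₃/z₀)/ln(z₁/z₀) = 6.4 × 12.0756/10.1015 = 7.6507 m/s

7.7 m/s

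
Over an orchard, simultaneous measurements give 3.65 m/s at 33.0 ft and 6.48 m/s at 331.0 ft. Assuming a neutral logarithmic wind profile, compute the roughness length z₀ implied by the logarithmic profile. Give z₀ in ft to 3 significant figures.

Log law: V(z) ∝ ln(z/z₀). With r = V₁/V₂ = 3.65/6.48 = 0.56327,
r · ln(z₂/z₀) = ln(z₁/z₀) ⇒ ln z₀ = (ln z₁ − r·ln z₂)/(1 − r)
ln z₀ = (3.49651 − 0.56327×5.80212) / 0.43673 = 0.5228
z₀ = exp(0.5228) = 1.687 ft

z₀ ≈ 1.69 ft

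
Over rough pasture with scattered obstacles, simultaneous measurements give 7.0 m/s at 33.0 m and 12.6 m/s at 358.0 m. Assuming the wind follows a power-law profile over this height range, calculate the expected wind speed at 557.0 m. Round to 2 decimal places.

First find α: α = ln(V₂/V₁)/ln(z₂/z₁) = ln(12.6/7.0)/ln(358.0/33.0) = 0.58779/2.38403 = 0.2466
Extrapolate from 358.0 m to 557.0 m: V₃ = 12.6 × (557.0/358.0)^0.2466 = 12.6 × 1.1151 = 14.0508 m/s

14.05 m/s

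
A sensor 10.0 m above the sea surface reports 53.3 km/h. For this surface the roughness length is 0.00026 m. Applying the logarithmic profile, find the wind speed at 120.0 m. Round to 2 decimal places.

65.85 km/h

Log law: V(z) ∝ ln(z/z₀), so V₂/V₁ = ln(z₂/z₀) / ln(z₁/z₀).
ln(120.0/0.00026) = 13.0423, ln(10.0/0.00026) = 10.5574
V₂ = 53.3 × 13.0423/10.5574 = 53.3 × 1.2354 = 65.8453 km/h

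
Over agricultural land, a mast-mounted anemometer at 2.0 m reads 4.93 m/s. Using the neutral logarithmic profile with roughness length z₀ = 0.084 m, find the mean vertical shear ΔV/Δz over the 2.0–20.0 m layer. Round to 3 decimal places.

Log law: V₂ = V₁ · ln(z₂/z₀)/ln(z₁/z₀) = 4.93 × 5.4727/3.1701 = 8.5109 m/s
ΔV/Δz = (8.5109 − 4.93)/(20.0 − 2.0) = 3.5809/18.0000 = 0.19894 m/s/m

0.199 m/s/m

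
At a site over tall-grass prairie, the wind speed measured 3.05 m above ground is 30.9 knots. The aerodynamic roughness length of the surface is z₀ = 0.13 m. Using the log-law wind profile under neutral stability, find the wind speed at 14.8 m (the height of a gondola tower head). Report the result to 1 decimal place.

46.4 knots

Log law: V(z) ∝ ln(z/z₀), so V₂/V₁ = ln(z₂/z₀) / ln(z₁/z₀).
ln(14.8/0.13) = 4.7348, ln(3.05/0.13) = 3.1554
V₂ = 30.9 × 4.7348/3.1554 = 30.9 × 1.5006 = 46.3677 knots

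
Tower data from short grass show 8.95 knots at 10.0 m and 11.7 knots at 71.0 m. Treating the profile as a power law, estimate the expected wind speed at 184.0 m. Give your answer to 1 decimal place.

13.3 knots

First find α: α = ln(V₂/V₁)/ln(z₂/z₁) = ln(11.7/8.95)/ln(71.0/10.0) = 0.26794/1.96009 = 0.1367
Extrapolate from 71.0 m to 184.0 m: V₃ = 11.7 × (184.0/71.0)^0.1367 = 11.7 × 1.1390 = 13.3265 knots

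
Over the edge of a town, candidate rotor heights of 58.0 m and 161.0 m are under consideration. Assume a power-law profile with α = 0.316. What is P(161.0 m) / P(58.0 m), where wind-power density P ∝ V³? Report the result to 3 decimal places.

Speed ratio: V_B/V_A = (z_B/z_A)^α = (161.0/58.0)^0.316 = (2.7759)^0.316 = 1.38075
Power-density ratio: P_B/P_A = (V_B/V_A)³ = (1.38075)³ = 2.63234

2.632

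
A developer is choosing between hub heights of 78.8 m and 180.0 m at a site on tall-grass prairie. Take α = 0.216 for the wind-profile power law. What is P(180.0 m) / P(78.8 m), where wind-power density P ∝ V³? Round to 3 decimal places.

Speed ratio: V_B/V_A = (z_B/z_A)^α = (180.0/78.8)^0.216 = (2.2843)^0.216 = 1.19533
Power-density ratio: P_B/P_A = (V_B/V_A)³ = (1.19533)³ = 1.70792

1.708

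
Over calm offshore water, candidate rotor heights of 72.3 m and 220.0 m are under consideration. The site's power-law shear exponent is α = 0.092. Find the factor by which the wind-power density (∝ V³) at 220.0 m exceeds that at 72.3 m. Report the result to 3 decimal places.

1.360

Speed ratio: V_B/V_A = (z_B/z_A)^α = (220.0/72.3)^0.092 = (3.0429)^0.092 = 1.10780
Power-density ratio: P_B/P_A = (V_B/V_A)³ = (1.10780)³ = 1.35952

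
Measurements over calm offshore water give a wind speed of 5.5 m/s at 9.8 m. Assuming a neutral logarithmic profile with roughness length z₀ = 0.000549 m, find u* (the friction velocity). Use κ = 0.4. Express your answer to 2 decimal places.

u* ≈ 0.22 m/s

Log law: V(z) = (u*/κ) · ln(z/z₀) ⇒ u* = κ · V / ln(z/z₀)
u* = 0.4 × 5.5 / ln(9.8/0.000549) = 0.4 × 5.5 / 9.7898
   = 2.2000 / 9.7898 = 0.2247 m/s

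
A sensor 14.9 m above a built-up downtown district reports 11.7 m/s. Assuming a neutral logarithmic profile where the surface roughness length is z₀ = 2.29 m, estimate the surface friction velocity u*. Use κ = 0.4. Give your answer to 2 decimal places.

u* ≈ 2.50 m/s

Log law: V(z) = (u*/κ) · ln(z/z₀) ⇒ u* = κ · V / ln(z/z₀)
u* = 0.4 × 11.7 / ln(14.9/2.29) = 0.4 × 11.7 / 1.8728
   = 4.6800 / 1.8728 = 2.4989 m/s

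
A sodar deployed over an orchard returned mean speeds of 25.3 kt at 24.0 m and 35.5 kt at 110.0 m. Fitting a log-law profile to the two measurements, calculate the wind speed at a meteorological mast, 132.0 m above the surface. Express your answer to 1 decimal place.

36.7 kt

Log law: V ∝ ln(z/z₀). From the pair, with r = V₁/V₂ = 0.71268,
ln z₀ = (ln z₁ − r·ln z₂)/(1 − r) = (3.1781 − 0.71268×4.7005)/0.28732 = -0.5982 → z₀ = 0.5498 m
V₃ = V₁ · ln(z₃/z₀)/ln(z₁/z₀) = 25.3 × 5.4810/3.7762 = 36.7215 kt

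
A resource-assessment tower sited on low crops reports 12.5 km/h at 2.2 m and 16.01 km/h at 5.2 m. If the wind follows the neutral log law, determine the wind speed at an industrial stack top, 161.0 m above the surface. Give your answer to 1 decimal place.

30.0 km/h

Log law: V ∝ ln(z/z₀). From the pair, with r = V₁/V₂ = 0.78076,
ln z₀ = (ln z₁ − r·ln z₂)/(1 − r) = (0.7885 − 0.78076×1.6487)/0.21924 = -2.2749 → z₀ = 0.1028 m
V₃ = V₁ · ln(z₃/z₀)/ln(z₁/z₀) = 12.5 × 7.3563/3.0634 = 30.0171 km/h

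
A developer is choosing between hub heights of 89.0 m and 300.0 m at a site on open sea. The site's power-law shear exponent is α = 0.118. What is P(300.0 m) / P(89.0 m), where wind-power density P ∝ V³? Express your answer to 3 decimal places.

1.538

Speed ratio: V_B/V_A = (z_B/z_A)^α = (300.0/89.0)^0.118 = (3.3708)^0.118 = 1.15418
Power-density ratio: P_B/P_A = (V_B/V_A)³ = (1.15418)³ = 1.53751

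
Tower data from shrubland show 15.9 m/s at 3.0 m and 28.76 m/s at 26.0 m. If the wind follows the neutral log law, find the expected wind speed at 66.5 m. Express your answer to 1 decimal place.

Log law: V ∝ ln(z/z₀). From the pair, with r = V₁/V₂ = 0.55285,
ln z₀ = (ln z₁ − r·ln z₂)/(1 − r) = (1.0986 − 0.55285×3.2581)/0.44715 = -1.5714 → z₀ = 0.2078 m
V₃ = V₁ · ln(z₃/z₀)/ln(z₁/z₀) = 15.9 × 5.7686/2.6700 = 34.3525 m/s

34.4 m/s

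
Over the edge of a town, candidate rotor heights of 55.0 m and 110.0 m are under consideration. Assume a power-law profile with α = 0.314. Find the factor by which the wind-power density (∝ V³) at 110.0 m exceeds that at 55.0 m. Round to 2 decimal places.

1.92

Speed ratio: V_B/V_A = (z_B/z_A)^α = (110.0/55.0)^0.314 = (2.0000)^0.314 = 1.24315
Power-density ratio: P_B/P_A = (V_B/V_A)³ = (1.24315)³ = 1.92119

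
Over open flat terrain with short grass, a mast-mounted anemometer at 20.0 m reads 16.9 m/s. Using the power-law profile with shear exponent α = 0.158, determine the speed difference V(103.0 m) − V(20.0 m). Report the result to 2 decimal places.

5.00 m/s

Power law: V₂ = V₁ · (z₂/z₁)^α = 16.9 × (5.1500)^0.158 = 21.8954 m/s
ΔV = 21.8954 − 16.9 = 4.9954 m/s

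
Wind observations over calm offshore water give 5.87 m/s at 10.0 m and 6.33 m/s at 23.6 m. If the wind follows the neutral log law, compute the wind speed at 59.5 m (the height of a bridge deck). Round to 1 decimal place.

6.8 m/s

Log law: V ∝ ln(z/z₀). From the pair, with r = V₁/V₂ = 0.92733,
ln z₀ = (ln z₁ − r·ln z₂)/(1 − r) = (2.3026 − 0.92733×3.1612)/0.07267 = -8.6547 → z₀ = 0.0001743 m
V₃ = V₁ · ln(z₃/z₀)/ln(z₁/z₀) = 5.87 × 12.7407/10.9573 = 6.8254 m/s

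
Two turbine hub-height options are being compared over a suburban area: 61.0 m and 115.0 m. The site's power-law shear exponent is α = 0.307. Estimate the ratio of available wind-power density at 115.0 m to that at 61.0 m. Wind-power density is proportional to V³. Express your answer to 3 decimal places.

1.793

Speed ratio: V_B/V_A = (z_B/z_A)^α = (115.0/61.0)^0.307 = (1.8852)^0.307 = 1.21489
Power-density ratio: P_B/P_A = (V_B/V_A)³ = (1.21489)³ = 1.79314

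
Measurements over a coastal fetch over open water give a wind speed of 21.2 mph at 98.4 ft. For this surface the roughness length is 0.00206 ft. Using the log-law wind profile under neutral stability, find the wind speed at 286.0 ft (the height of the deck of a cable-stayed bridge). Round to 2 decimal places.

Log law: V(z) ∝ ln(z/z₀), so V₂/V₁ = ln(z₂/z₀) / ln(z₁/z₀).
ln(286.0/0.00206) = 11.8410, ln(98.4/0.00206) = 10.7741
V₂ = 21.2 × 11.8410/10.7741 = 21.2 × 1.0990 = 23.2994 mph

23.30 mph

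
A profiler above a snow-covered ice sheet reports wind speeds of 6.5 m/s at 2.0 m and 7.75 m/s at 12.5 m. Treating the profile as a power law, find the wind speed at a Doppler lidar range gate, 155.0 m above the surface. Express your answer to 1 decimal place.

9.9 m/s

First find α: α = ln(V₂/V₁)/ln(z₂/z₁) = ln(7.75/6.5)/ln(12.5/2.0) = 0.17589/1.83258 = 0.0960
Extrapolate from 12.5 m to 155.0 m: V₃ = 7.75 × (155.0/12.5)^0.0960 = 7.75 × 1.2733 = 9.8684 m/s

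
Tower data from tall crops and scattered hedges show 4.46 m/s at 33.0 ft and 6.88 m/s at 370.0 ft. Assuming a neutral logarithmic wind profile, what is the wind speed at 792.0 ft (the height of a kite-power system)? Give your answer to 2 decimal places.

Log law: V ∝ ln(z/z₀). From the pair, with r = V₁/V₂ = 0.64826,
ln z₀ = (ln z₁ − r·ln z₂)/(1 − r) = (3.4965 − 0.64826×5.9135)/0.35174 = -0.9580 → z₀ = 0.3837 ft
V₃ = V₁ · ln(z₃/z₀)/ln(z₁/z₀) = 4.46 × 7.6325/4.4545 = 7.6420 m/s

7.64 m/s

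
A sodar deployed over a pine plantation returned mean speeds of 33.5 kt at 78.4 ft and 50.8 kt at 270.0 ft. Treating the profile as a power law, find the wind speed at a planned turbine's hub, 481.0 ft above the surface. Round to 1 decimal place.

First find α: α = ln(V₂/V₁)/ln(z₂/z₁) = ln(50.8/33.5)/ln(270.0/78.4) = 0.41635/1.23660 = 0.3367
Extrapolate from 270.0 ft to 481.0 ft: V₃ = 50.8 × (481.0/270.0)^0.3367 = 50.8 × 1.2146 = 61.7020 kt

61.7 kt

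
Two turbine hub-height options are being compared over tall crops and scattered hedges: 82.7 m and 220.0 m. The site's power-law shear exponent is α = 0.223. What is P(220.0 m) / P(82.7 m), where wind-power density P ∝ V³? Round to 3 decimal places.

1.924

Speed ratio: V_B/V_A = (z_B/z_A)^α = (220.0/82.7)^0.223 = (2.6602)^0.223 = 1.24382
Power-density ratio: P_B/P_A = (V_B/V_A)³ = (1.24382)³ = 1.92429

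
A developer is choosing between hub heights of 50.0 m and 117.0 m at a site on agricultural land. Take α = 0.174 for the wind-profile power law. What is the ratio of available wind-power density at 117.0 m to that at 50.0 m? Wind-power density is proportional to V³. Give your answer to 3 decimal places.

1.559

Speed ratio: V_B/V_A = (z_B/z_A)^α = (117.0/50.0)^0.174 = (2.3400)^0.174 = 1.15943
Power-density ratio: P_B/P_A = (V_B/V_A)³ = (1.15943)³ = 1.55859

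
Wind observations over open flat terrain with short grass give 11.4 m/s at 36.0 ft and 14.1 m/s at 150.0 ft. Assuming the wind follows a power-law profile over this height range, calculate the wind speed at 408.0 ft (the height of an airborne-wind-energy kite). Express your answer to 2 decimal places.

16.37 m/s

First find α: α = ln(V₂/V₁)/ln(z₂/z₁) = ln(14.1/11.4)/ln(150.0/36.0) = 0.21256/1.42712 = 0.1489
Extrapolate from 150.0 ft to 408.0 ft: V₃ = 14.1 × (408.0/150.0)^0.1489 = 14.1 × 1.1607 = 16.3661 m/s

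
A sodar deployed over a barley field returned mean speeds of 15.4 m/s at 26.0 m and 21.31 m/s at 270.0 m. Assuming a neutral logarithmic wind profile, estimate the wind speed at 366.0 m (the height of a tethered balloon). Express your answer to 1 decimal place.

Log law: V ∝ ln(z/z₀). From the pair, with r = V₁/V₂ = 0.72267,
ln z₀ = (ln z₁ − r·ln z₂)/(1 − r) = (3.2581 − 0.72267×5.5984)/0.27733 = -2.8402 → z₀ = 0.05841 m
V₃ = V₁ · ln(z₃/z₀)/ln(z₁/z₀) = 15.4 × 8.7428/6.0983 = 22.0782 m/s

22.1 m/s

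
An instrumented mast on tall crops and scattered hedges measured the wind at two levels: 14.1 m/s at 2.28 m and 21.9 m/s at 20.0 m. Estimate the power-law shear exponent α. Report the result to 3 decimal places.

Power law: V₂/V₁ = (z₂/z₁)^α ⇒ α = ln(V₂/V₁) / ln(z₂/z₁)
α = ln(21.9/14.1) / ln(20.0/2.28) = ln(1.5532) / ln(8.7719)
  = 0.44031 / 2.17156 = 0.20276

α ≈ 0.203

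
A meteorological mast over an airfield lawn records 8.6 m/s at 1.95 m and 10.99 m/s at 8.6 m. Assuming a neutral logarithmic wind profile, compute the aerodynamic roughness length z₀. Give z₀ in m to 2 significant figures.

z₀ ≈ 0.0094 m

Log law: V(z) ∝ ln(z/z₀). With r = V₁/V₂ = 8.6/10.99 = 0.78253,
r · ln(z₂/z₀) = ln(z₁/z₀) ⇒ ln z₀ = (ln z₁ − r·ln z₂)/(1 − r)
ln z₀ = (0.66783 − 0.78253×2.15176) / 0.21747 = -4.6718
z₀ = exp(-4.6718) = 0.009355 m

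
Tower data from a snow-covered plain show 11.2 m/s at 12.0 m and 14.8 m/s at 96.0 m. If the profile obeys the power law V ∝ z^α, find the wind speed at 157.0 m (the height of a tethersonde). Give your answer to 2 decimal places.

15.81 m/s

First find α: α = ln(V₂/V₁)/ln(z₂/z₁) = ln(14.8/11.2)/ln(96.0/12.0) = 0.27871/2.07944 = 0.1340
Extrapolate from 96.0 m to 157.0 m: V₃ = 14.8 × (157.0/96.0)^0.1340 = 14.8 × 1.0682 = 15.8087 m/s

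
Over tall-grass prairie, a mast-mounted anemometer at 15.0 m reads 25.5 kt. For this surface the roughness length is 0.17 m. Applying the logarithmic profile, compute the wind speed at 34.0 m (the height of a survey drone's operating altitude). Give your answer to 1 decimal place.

Log law: V(z) ∝ ln(z/z₀), so V₂/V₁ = ln(z₂/z₀) / ln(z₁/z₀).
ln(34.0/0.17) = 5.2983, ln(15.0/0.17) = 4.4800
V₂ = 25.5 × 5.2983/4.4800 = 25.5 × 1.1827 = 30.1578 kt

30.2 kt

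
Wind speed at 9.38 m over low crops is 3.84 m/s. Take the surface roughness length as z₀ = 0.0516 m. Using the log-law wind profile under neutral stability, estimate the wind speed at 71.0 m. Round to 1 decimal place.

5.3 m/s

Log law: V(z) ∝ ln(z/z₀), so V₂/V₁ = ln(z₂/z₀) / ln(z₁/z₀).
ln(71.0/0.0516) = 7.2269, ln(9.38/0.0516) = 5.2028
V₂ = 3.84 × 7.2269/5.2028 = 3.84 × 1.3890 = 5.3339 m/s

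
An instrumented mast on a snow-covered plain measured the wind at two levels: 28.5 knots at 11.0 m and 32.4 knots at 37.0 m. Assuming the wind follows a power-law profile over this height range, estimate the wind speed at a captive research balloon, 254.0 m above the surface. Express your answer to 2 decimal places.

First find α: α = ln(V₂/V₁)/ln(z₂/z₁) = ln(32.4/28.5)/ln(37.0/11.0) = 0.12825/1.21302 = 0.1057
Extrapolate from 37.0 m to 254.0 m: V₃ = 32.4 × (254.0/37.0)^0.1057 = 32.4 × 1.2259 = 39.7194 knots

39.72 knots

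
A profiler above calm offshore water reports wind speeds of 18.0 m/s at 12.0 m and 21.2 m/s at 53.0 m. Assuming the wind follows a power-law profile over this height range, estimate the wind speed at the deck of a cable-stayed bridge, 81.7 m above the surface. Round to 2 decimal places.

First find α: α = ln(V₂/V₁)/ln(z₂/z₁) = ln(21.2/18.0)/ln(53.0/12.0) = 0.16363/1.48539 = 0.1102
Extrapolate from 53.0 m to 81.7 m: V₃ = 21.2 × (81.7/53.0)^0.1102 = 21.2 × 1.0488 = 22.2351 m/s

22.24 m/s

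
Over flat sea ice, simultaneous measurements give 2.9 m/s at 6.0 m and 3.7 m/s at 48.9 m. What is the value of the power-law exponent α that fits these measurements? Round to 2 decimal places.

α ≈ 0.12

Power law: V₂/V₁ = (z₂/z₁)^α ⇒ α = ln(V₂/V₁) / ln(z₂/z₁)
α = ln(3.7/2.9) / ln(48.9/6.0) = ln(1.2759) / ln(8.1500)
  = 0.24362 / 2.09802 = 0.11612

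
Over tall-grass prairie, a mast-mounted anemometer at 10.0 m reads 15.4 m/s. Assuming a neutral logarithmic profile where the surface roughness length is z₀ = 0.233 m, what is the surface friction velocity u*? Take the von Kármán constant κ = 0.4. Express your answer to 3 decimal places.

Log law: V(z) = (u*/κ) · ln(z/z₀) ⇒ u* = κ · V / ln(z/z₀)
u* = 0.4 × 15.4 / ln(10.0/0.233) = 0.4 × 15.4 / 3.7593
   = 6.1600 / 3.7593 = 1.6386 m/s

u* ≈ 1.639 m/s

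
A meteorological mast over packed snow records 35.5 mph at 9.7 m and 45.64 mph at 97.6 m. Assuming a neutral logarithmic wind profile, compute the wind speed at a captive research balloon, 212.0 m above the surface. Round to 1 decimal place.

49.0 mph

Log law: V ∝ ln(z/z₀). From the pair, with r = V₁/V₂ = 0.77783,
ln z₀ = (ln z₁ − r·ln z₂)/(1 − r) = (2.2721 − 0.77783×4.5809)/0.22217 = -5.8108 → z₀ = 0.002995 m
V₃ = V₁ · ln(z₃/z₀)/ln(z₁/z₀) = 35.5 × 11.1674/8.0829 = 49.0469 mph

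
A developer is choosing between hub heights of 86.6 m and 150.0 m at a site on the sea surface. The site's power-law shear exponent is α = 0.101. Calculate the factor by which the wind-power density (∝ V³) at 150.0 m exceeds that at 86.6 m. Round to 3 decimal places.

Speed ratio: V_B/V_A = (z_B/z_A)^α = (150.0/86.6)^0.101 = (1.7321)^0.101 = 1.05705
Power-density ratio: P_B/P_A = (V_B/V_A)³ = (1.05705)³ = 1.18110

1.181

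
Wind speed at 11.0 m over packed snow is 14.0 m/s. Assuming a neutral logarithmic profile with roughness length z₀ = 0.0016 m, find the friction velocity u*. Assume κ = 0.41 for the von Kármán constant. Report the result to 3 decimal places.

u* ≈ 0.650 m/s

Log law: V(z) = (u*/κ) · ln(z/z₀) ⇒ u* = κ · V / ln(z/z₀)
u* = 0.41 × 14.0 / ln(11.0/0.0016) = 0.41 × 14.0 / 8.8356
   = 5.7400 / 8.8356 = 0.6496 m/s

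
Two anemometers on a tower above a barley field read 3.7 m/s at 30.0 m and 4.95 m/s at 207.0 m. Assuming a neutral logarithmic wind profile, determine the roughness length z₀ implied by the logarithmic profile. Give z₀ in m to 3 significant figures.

z₀ ≈ 0.0987 m

Log law: V(z) ∝ ln(z/z₀). With r = V₁/V₂ = 3.7/4.95 = 0.74747,
r · ln(z₂/z₀) = ln(z₁/z₀) ⇒ ln z₀ = (ln z₁ − r·ln z₂)/(1 − r)
ln z₀ = (3.40120 − 0.74747×5.33272) / 0.25253 = -2.3161
z₀ = exp(-2.3161) = 0.09866 m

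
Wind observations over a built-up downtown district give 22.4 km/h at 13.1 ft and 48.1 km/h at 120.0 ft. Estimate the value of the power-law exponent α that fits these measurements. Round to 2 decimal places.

Power law: V₂/V₁ = (z₂/z₁)^α ⇒ α = ln(V₂/V₁) / ln(z₂/z₁)
α = ln(48.1/22.4) / ln(120.0/13.1) = ln(2.1473) / ln(9.1603)
  = 0.76422 / 2.21488 = 0.34504

α ≈ 0.35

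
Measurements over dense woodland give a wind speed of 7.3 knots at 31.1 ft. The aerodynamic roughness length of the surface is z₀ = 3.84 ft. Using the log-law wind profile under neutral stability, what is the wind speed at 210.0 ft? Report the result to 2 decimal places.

13.97 knots

Log law: V(z) ∝ ln(z/z₀), so V₂/V₁ = ln(z₂/z₀) / ln(z₁/z₀).
ln(210.0/3.84) = 4.0016, ln(31.1/3.84) = 2.0917
V₂ = 7.3 × 4.0016/2.0917 = 7.3 × 1.9131 = 13.9654 knots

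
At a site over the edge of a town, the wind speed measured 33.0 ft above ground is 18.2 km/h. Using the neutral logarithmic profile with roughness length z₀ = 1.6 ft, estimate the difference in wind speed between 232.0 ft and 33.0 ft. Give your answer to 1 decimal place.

Log law: V₂ = V₁ · ln(z₂/z₀)/ln(z₁/z₀) = 18.2 × 4.9767/3.0265 = 29.9278 km/h
ΔV = 29.9278 − 18.2 = 11.7278 km/h

11.7 km/h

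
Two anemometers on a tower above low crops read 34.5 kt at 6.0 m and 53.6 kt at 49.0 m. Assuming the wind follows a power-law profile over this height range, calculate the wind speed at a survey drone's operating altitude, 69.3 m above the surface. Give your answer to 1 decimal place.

First find α: α = ln(V₂/V₁)/ln(z₂/z₁) = ln(53.6/34.5)/ln(49.0/6.0) = 0.44059/2.10006 = 0.2098
Extrapolate from 49.0 m to 69.3 m: V₃ = 53.6 × (69.3/49.0)^0.2098 = 53.6 × 1.0754 = 57.6431 kt

57.6 kt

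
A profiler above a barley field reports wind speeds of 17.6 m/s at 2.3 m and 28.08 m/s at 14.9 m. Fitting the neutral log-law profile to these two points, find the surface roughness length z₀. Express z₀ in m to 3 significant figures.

z₀ ≈ 0.0998 m

Log law: V(z) ∝ ln(z/z₀). With r = V₁/V₂ = 17.6/28.08 = 0.62678,
r · ln(z₂/z₀) = ln(z₁/z₀) ⇒ ln z₀ = (ln z₁ − r·ln z₂)/(1 − r)
ln z₀ = (0.83291 − 0.62678×2.70136) / 0.37322 = -2.3049
z₀ = exp(-2.3049) = 0.09976 m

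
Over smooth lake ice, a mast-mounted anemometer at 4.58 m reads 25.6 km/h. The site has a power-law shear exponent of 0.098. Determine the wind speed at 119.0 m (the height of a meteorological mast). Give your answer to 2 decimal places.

Power-law profile: V₂ = V₁ · (z₂/z₁)^α
V₂ = 25.6 × (119.0/4.58)^0.098 = 25.6 × (25.9825)^0.098
    = 25.6 × 1.3761 = 35.2273 km/h

35.23 km/h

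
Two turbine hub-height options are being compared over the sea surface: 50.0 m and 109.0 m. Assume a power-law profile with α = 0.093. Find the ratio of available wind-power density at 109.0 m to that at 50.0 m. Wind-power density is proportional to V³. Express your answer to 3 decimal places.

1.243

Speed ratio: V_B/V_A = (z_B/z_A)^α = (109.0/50.0)^0.093 = (2.1800)^0.093 = 1.07517
Power-density ratio: P_B/P_A = (V_B/V_A)³ = (1.07517)³ = 1.24288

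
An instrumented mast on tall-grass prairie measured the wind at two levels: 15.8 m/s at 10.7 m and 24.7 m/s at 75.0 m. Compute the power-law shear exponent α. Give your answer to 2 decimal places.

Power law: V₂/V₁ = (z₂/z₁)^α ⇒ α = ln(V₂/V₁) / ln(z₂/z₁)
α = ln(24.7/15.8) / ln(75.0/10.7) = ln(1.5633) / ln(7.0093)
  = 0.44679 / 1.94724 = 0.22945

α ≈ 0.23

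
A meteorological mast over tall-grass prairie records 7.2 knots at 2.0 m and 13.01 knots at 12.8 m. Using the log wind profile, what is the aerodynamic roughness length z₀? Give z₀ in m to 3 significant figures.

z₀ ≈ 0.200 m

Log law: V(z) ∝ ln(z/z₀). With r = V₁/V₂ = 7.2/13.01 = 0.55342,
r · ln(z₂/z₀) = ln(z₁/z₀) ⇒ ln z₀ = (ln z₁ − r·ln z₂)/(1 − r)
ln z₀ = (0.69315 − 0.55342×2.54945) / 0.44658 = -1.6073
z₀ = exp(-1.6073) = 0.2004 m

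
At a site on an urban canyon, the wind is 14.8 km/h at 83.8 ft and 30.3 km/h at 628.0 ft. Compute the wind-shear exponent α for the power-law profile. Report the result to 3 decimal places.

Power law: V₂/V₁ = (z₂/z₁)^α ⇒ α = ln(V₂/V₁) / ln(z₂/z₁)
α = ln(30.3/14.8) / ln(628.0/83.8) = ln(2.0473) / ln(7.4940)
  = 0.71652 / 2.01411 = 0.35575

α ≈ 0.356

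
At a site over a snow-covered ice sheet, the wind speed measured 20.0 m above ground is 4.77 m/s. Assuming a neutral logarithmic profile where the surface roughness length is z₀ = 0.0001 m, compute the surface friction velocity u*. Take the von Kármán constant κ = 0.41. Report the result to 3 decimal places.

Log law: V(z) = (u*/κ) · ln(z/z₀) ⇒ u* = κ · V / ln(z/z₀)
u* = 0.41 × 4.77 / ln(20.0/0.0001) = 0.41 × 4.77 / 12.2061
   = 1.9557 / 12.2061 = 0.1602 m/s

u* ≈ 0.160 m/s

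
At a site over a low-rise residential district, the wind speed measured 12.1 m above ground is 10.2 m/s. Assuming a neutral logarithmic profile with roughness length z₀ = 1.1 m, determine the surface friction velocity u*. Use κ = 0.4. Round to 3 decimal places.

Log law: V(z) = (u*/κ) · ln(z/z₀) ⇒ u* = κ · V / ln(z/z₀)
u* = 0.4 × 10.2 / ln(12.1/1.1) = 0.4 × 10.2 / 2.3979
   = 4.0800 / 2.3979 = 1.7015 m/s

u* ≈ 1.701 m/s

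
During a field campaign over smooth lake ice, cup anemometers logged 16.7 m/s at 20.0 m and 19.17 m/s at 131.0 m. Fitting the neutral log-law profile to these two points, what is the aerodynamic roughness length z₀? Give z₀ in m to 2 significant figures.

z₀ ≈ 0.000061 m

Log law: V(z) ∝ ln(z/z₀). With r = V₁/V₂ = 16.7/19.17 = 0.87115,
r · ln(z₂/z₀) = ln(z₁/z₀) ⇒ ln z₀ = (ln z₁ − r·ln z₂)/(1 − r)
ln z₀ = (2.99573 − 0.87115×4.87520) / 0.12885 = -9.7116
z₀ = exp(-9.7116) = 0.00006058 m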